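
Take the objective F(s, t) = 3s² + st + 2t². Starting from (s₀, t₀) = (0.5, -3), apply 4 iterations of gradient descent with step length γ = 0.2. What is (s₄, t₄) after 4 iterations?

∇F = (6s + t, s + 4t)
(s₁, t₁) = (0.5, -3) − 0.2·(0, -11.5) = (0.5, -0.7)
(s₂, t₂) = (0.5, -0.7) − 0.2·(2.3, -2.3) = (0.04, -0.24)
(s₃, t₃) = (0.04, -0.24) − 0.2·(0, -0.92) = (0.04, -0.056)
(s₄, t₄) = (0.04, -0.056) − 0.2·(0.184, -0.184) = (0.0032, -0.0192)

(0.0032, -0.0192)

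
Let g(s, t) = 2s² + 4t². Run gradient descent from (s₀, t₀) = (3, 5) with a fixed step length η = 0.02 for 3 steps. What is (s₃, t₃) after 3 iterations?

(2.336064, 2.96352)

∇g = (4s, 8t)
Step 1: at (3, 5), ∇g = (12, 40) → (3, 5) − 0.02·(12, 40) = (2.76, 4.2)
Step 2: at (2.76, 4.2), ∇g = (11.04, 33.6) → (2.76, 4.2) − 0.02·(11.04, 33.6) = (2.5392, 3.528)
Step 3: at (2.5392, 3.528), ∇g = (10.1568, 28.224) → (2.5392, 3.528) − 0.02·(10.1568, 28.224) = (2.336064, 2.96352)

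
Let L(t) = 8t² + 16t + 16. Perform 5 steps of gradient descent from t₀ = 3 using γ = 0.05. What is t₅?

-0.99872

L′(t) = 16t + 16
Step 1: L′(3) = 64; t₁ = 3 − 0.05·64 = -0.2
Step 2: L′(-0.2) = 12.8; t₂ = -0.2 − 0.05·12.8 = -0.84
Step 3: L′(-0.84) = 2.56; t₃ = -0.84 − 0.05·2.56 = -0.968
Step 4: L′(-0.968) = 0.512; t₄ = -0.968 − 0.05·0.512 = -0.9936
Step 5: L′(-0.9936) = 0.1024; t₅ = -0.9936 − 0.05·0.1024 = -0.99872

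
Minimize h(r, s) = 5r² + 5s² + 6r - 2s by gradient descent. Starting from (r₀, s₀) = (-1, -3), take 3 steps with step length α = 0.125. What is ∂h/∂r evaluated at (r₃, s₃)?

∇h = (10r + 6, 10s - 2)
(r₁, s₁) = (-1, -3) − 0.125·(-4, -32) = (-0.5, 1)
(r₂, s₂) = (-0.5, 1) − 0.125·(1, 8) = (-0.625, 0)
(r₃, s₃) = (-0.625, 0) − 0.125·(-0.25, -2) = (-0.59375, 0.25)
∂h/∂r at (-0.59375, 0.25) = 0.0625

0.0625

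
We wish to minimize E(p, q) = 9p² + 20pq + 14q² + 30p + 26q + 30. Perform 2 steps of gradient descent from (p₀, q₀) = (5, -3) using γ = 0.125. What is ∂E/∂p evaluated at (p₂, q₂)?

∇E = (18p + 20q + 30, 20p + 28q + 26)
(p₁, q₁) = (5, -3) − 0.125·(60, 42) = (-2.5, -8.25)
(p₂, q₂) = (-2.5, -8.25) − 0.125·(-180, -255) = (20, 23.625)
∂E/∂p at (20, 23.625) = 862.5

862.5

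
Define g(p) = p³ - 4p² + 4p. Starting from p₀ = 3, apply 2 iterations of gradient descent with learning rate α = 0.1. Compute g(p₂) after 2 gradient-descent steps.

0.050399577

g′(p) = 3p² - 8p + 4
p₁ = 3 − 0.1·7 = 2.3
p₂ = 2.3 − 0.1·1.47 = 2.153
g(2.153) = 0.050399577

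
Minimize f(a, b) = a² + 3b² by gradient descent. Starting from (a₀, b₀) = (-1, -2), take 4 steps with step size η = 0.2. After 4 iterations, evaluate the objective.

0.01682688

∇f = (2a, 6b)
(a₁, b₁) = (-1, -2) − 0.2·(-2, -12) = (-0.6, 0.4)
(a₂, b₂) = (-0.6, 0.4) − 0.2·(-1.2, 2.4) = (-0.36, -0.08)
(a₃, b₃) = (-0.36, -0.08) − 0.2·(-0.72, -0.48) = (-0.216, 0.016)
(a₄, b₄) = (-0.216, 0.016) − 0.2·(-0.432, 0.096) = (-0.1296, -0.0032)
f(-0.1296, -0.0032) = 0.01682688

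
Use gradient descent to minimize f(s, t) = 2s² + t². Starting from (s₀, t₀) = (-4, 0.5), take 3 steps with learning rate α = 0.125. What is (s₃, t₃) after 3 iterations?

∇f = (4s, 2t)
(s₁, t₁) = (-4, 0.5) − 0.125·(-16, 1) = (-2, 0.375)
(s₂, t₂) = (-2, 0.375) − 0.125·(-8, 0.75) = (-1, 0.28125)
(s₃, t₃) = (-1, 0.28125) − 0.125·(-4, 0.5625) = (-0.5, 0.2109375)

(-0.5, 0.2109375)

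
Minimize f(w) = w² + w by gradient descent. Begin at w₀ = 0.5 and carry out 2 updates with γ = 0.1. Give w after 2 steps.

f′(w) = 2w + 1
Step 1: f′(0.5) = 2; w₁ = 0.5 − 0.1·2 = 0.3
Step 2: f′(0.3) = 1.6; w₂ = 0.3 − 0.1·1.6 = 0.14

0.14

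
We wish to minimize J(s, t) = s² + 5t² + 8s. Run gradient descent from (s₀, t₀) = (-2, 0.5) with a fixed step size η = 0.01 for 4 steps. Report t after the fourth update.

0.32805

∇J = (2s + 8, 10t)
Step 1: at (-2, 0.5), ∇J = (4, 5) → (-2, 0.5) − 0.01·(4, 5) = (-2.04, 0.45)
Step 2: at (-2.04, 0.45), ∇J = (3.92, 4.5) → (-2.04, 0.45) − 0.01·(3.92, 4.5) = (-2.0792, 0.405)
Step 3: at (-2.0792, 0.405), ∇J = (3.8416, 4.05) → (-2.0792, 0.405) − 0.01·(3.8416, 4.05) = (-2.117616, 0.3645)
Step 4: at (-2.117616, 0.3645), ∇J = (3.764768, 3.645) → (-2.117616, 0.3645) − 0.01·(3.764768, 3.645) = (-2.15526368, 0.32805)
t = 0.32805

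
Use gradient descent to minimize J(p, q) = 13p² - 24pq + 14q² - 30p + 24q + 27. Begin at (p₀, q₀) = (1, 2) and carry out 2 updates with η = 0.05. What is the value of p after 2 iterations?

-0.54

∇J = (26p - 24q - 30, -24p + 28q + 24)
Step 1: at (1, 2), ∇J = (-52, 56) → (1, 2) − 0.05·(-52, 56) = (3.6, -0.8)
Step 2: at (3.6, -0.8), ∇J = (82.8, -84.8) → (3.6, -0.8) − 0.05·(82.8, -84.8) = (-0.54, 3.44)
p = -0.54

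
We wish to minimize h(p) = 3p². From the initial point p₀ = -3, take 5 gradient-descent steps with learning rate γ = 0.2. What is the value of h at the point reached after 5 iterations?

h′(p) = 6p
Step 1: h′(-3) = -18; p₁ = -3 − 0.2·(-18) = 0.6
Step 2: h′(0.6) = 3.6; p₂ = 0.6 − 0.2·3.6 = -0.12
Step 3: h′(-0.12) = -0.72; p₃ = -0.12 − 0.2·(-0.72) = 0.024
Step 4: h′(0.024) = 0.144; p₄ = 0.024 − 0.2·0.144 = -0.0048
Step 5: h′(-0.0048) = -0.0288; p₅ = -0.0048 − 0.2·(-0.0288) = 0.00096
h(0.00096) = 0.0000027648

0.0000027648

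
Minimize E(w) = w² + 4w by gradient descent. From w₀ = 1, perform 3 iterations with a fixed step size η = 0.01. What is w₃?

E′(w) = 2w + 4
Step 1: E′(1) = 6; w₁ = 1 − 0.01·6 = 0.94
Step 2: E′(0.94) = 5.88; w₂ = 0.94 − 0.01·5.88 = 0.8812
Step 3: E′(0.8812) = 5.7624; w₃ = 0.8812 − 0.01·5.7624 = 0.823576

0.823576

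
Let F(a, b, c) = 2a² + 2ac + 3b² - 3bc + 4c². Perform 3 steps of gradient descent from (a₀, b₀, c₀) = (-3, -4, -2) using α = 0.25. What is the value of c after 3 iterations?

0.84375

∇F = (4a + 2c, 6b - 3c, 2a - 3b + 8c)
(a₁, b₁, c₁) = (-3, -4, -2) − 0.25·(-16, -18, -10) = (1, 0.5, 0.5)
(a₂, b₂, c₂) = (1, 0.5, 0.5) − 0.25·(5, 1.5, 4.5) = (-0.25, 0.125, -0.625)
(a₃, b₃, c₃) = (-0.25, 0.125, -0.625) − 0.25·(-2.25, 2.625, -5.875) = (0.3125, -0.53125, 0.84375)
c = 0.84375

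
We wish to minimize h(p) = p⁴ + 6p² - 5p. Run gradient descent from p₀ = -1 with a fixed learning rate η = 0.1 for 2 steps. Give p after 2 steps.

h′(p) = 4p³ + 12p - 5
p₁ = -1 − 0.1·(-21) = 1.1
p₂ = 1.1 − 0.1·13.524 = -0.2524

-0.2524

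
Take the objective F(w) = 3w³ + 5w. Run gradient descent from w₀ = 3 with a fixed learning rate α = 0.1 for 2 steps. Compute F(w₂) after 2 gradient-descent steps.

F′(w) = 9w² + 5
w₁ = 3 − 0.1·86 = -5.6
w₂ = -5.6 − 0.1·287.24 = -34.324
F(-34.324) = -121486.740692672

-121486.740692672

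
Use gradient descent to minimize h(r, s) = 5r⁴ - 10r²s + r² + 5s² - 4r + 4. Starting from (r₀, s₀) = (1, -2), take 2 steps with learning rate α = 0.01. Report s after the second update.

-1.51236

∇h = (20r³ - 20rs + 2r - 4, -10r² + 10s)
Step 1: at (1, -2), ∇h = (58, -30) → (1, -2) − 0.01·(58, -30) = (0.42, -1.7)
Step 2: at (0.42, -1.7), ∇h = (12.60176, -18.764) → (0.42, -1.7) − 0.01·(12.60176, -18.764) = (0.2939824, -1.51236)
s = -1.51236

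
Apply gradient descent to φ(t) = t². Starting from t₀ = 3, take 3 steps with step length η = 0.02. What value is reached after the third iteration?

2.654208

φ′(t) = 2t
t₁ = 3 − 0.02·6 = 2.88
t₂ = 2.88 − 0.02·5.76 = 2.7648
t₃ = 2.7648 − 0.02·5.5296 = 2.654208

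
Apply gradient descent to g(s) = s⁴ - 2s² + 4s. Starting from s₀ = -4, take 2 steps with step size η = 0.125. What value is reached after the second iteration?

-8252.9375

g′(s) = 4s³ - 4s + 4
Step 1: g′(-4) = -236; s₁ = -4 − 0.125·(-236) = 25.5
Step 2: g′(25.5) = 66227.5; s₂ = 25.5 − 0.125·66227.5 = -8252.9375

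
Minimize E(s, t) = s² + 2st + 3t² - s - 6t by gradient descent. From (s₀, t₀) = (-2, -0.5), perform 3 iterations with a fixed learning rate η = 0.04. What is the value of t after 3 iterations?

∇E = (2s + 2t - 1, 2s + 6t - 6)
Step 1: at (-2, -0.5), ∇E = (-6, -13) → (-2, -0.5) − 0.04·(-6, -13) = (-1.76, 0.02)
Step 2: at (-1.76, 0.02), ∇E = (-4.48, -9.4) → (-1.76, 0.02) − 0.04·(-4.48, -9.4) = (-1.5808, 0.396)
Step 3: at (-1.5808, 0.396), ∇E = (-3.3696, -6.7856) → (-1.5808, 0.396) − 0.04·(-3.3696, -6.7856) = (-1.446016, 0.667424)
t = 0.667424

0.667424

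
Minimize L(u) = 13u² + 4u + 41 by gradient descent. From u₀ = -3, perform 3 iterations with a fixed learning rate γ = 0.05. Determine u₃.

L′(u) = 26u + 4
u₁ = -3 − 0.05·(-74) = 0.7
u₂ = 0.7 − 0.05·22.2 = -0.41
u₃ = -0.41 − 0.05·(-6.66) = -0.077

-0.077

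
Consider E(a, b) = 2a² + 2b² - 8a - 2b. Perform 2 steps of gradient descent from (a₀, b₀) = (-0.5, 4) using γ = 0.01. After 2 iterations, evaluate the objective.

∇E = (4a - 8, 4b - 2)
Step 1: at (-0.5, 4), ∇E = (-10, 14) → (-0.5, 4) − 0.01·(-10, 14) = (-0.4, 3.86)
Step 2: at (-0.4, 3.86), ∇E = (-9.6, 13.44) → (-0.4, 3.86) − 0.01·(-9.6, 13.44) = (-0.304, 3.7256)
E(-0.304, 3.7256) = 22.92582272

22.92582272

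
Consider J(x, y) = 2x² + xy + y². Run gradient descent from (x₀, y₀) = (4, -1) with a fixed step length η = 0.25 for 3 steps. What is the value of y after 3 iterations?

-0.5

∇J = (4x + y, x + 2y)
Step 1: at (4, -1), ∇J = (15, 2) → (4, -1) − 0.25·(15, 2) = (0.25, -1.5)
Step 2: at (0.25, -1.5), ∇J = (-0.5, -2.75) → (0.25, -1.5) − 0.25·(-0.5, -2.75) = (0.375, -0.8125)
Step 3: at (0.375, -0.8125), ∇J = (0.6875, -1.25) → (0.375, -0.8125) − 0.25·(0.6875, -1.25) = (0.203125, -0.5)
y = -0.5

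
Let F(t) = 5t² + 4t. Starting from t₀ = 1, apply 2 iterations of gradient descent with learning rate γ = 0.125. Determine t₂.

F′(t) = 10t + 4
Step 1: F′(1) = 14; t₁ = 1 − 0.125·14 = -0.75
Step 2: F′(-0.75) = -3.5; t₂ = -0.75 − 0.125·(-3.5) = -0.3125

-0.3125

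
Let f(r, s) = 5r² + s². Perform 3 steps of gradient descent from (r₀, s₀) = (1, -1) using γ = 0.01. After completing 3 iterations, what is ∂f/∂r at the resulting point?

7.29

∇f = (10r, 2s)
Step 1: at (1, -1), ∇f = (10, -2) → (1, -1) − 0.01·(10, -2) = (0.9, -0.98)
Step 2: at (0.9, -0.98), ∇f = (9, -1.96) → (0.9, -0.98) − 0.01·(9, -1.96) = (0.81, -0.9604)
Step 3: at (0.81, -0.9604), ∇f = (8.1, -1.9208) → (0.81, -0.9604) − 0.01·(8.1, -1.9208) = (0.729, -0.941192)
∂f/∂r at (0.729, -0.941192) = 7.29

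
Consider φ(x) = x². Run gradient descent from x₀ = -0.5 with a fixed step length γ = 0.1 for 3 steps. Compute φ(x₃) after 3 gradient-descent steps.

φ′(x) = 2x
x₁ = -0.5 − 0.1·(-1) = -0.4
x₂ = -0.4 − 0.1·(-0.8) = -0.32
x₃ = -0.32 − 0.1·(-0.64) = -0.256
φ(-0.256) = 0.065536

0.065536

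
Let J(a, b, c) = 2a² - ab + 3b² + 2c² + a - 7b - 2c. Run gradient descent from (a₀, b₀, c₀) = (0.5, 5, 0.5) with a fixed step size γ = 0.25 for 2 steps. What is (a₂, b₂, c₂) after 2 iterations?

(-0.40625, 2.3125, 0.5)

∇J = (4a - b + 1, -a + 6b - 7, 4c - 2)
(a₁, b₁, c₁) = (0.5, 5, 0.5) − 0.25·(-2, 22.5, 0) = (1, -0.625, 0.5)
(a₂, b₂, c₂) = (1, -0.625, 0.5) − 0.25·(5.625, -11.75, 0) = (-0.40625, 2.3125, 0.5)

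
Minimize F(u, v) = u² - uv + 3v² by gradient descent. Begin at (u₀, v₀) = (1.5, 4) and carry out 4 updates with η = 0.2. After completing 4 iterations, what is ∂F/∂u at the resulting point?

0.6976

∇F = (2u - v, -u + 6v)
(u₁, v₁) = (1.5, 4) − 0.2·(-1, 22.5) = (1.7, -0.5)
(u₂, v₂) = (1.7, -0.5) − 0.2·(3.9, -4.7) = (0.92, 0.44)
(u₃, v₃) = (0.92, 0.44) − 0.2·(1.4, 1.72) = (0.64, 0.096)
(u₄, v₄) = (0.64, 0.096) − 0.2·(1.184, -0.064) = (0.4032, 0.1088)
∂F/∂u at (0.4032, 0.1088) = 0.6976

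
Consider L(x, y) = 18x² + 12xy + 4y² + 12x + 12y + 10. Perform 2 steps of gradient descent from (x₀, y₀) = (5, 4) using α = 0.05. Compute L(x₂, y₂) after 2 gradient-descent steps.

932.992

∇L = (36x + 12y + 12, 12x + 8y + 12)
Step 1: at (5, 4), ∇L = (240, 104) → (5, 4) − 0.05·(240, 104) = (-7, -1.2)
Step 2: at (-7, -1.2), ∇L = (-254.4, -81.6) → (-7, -1.2) − 0.05·(-254.4, -81.6) = (5.72, 2.88)
L(5.72, 2.88) = 932.992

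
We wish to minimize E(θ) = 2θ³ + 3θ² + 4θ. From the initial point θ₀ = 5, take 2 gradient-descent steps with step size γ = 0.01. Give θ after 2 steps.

E′(θ) = 6θ² + 6θ + 4
θ₁ = 5 − 0.01·184 = 3.16
θ₂ = 3.16 − 0.01·82.8736 = 2.331264

2.331264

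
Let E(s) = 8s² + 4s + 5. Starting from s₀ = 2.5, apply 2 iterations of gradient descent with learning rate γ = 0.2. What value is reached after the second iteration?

E′(s) = 16s + 4
s₁ = 2.5 − 0.2·44 = -6.3
s₂ = -6.3 − 0.2·(-96.8) = 13.06

13.06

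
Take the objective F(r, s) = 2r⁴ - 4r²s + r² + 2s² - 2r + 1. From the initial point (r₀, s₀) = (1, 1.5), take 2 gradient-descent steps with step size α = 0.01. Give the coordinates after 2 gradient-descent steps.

(1.07234688, 1.464064)

∇F = (8r³ - 8rs + 2r - 2, -4r² + 4s)
Step 1: at (1, 1.5), ∇F = (-4, 2) → (1, 1.5) − 0.01·(-4, 2) = (1.04, 1.48)
Step 2: at (1.04, 1.48), ∇F = (-3.234688, 1.5936) → (1.04, 1.48) − 0.01·(-3.234688, 1.5936) = (1.07234688, 1.464064)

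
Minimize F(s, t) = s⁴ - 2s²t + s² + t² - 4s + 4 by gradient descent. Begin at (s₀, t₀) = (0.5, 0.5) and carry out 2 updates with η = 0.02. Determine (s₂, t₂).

∇F = (4s³ - 4st + 2s - 4, -2s² + 2t)
(s₁, t₁) = (0.5, 0.5) − 0.02·(-3.5, 0.5) = (0.57, 0.49)
(s₂, t₂) = (0.57, 0.49) − 0.02·(-3.236428, 0.3302) = (0.63472856, 0.483396)

(0.63472856, 0.483396)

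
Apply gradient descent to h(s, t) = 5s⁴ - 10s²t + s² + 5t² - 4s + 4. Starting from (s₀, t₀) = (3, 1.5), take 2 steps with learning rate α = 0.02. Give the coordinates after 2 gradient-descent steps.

(75.1731456, 9.69632)

∇h = (20s³ - 20st + 2s - 4, -10s² + 10t)
(s₁, t₁) = (3, 1.5) − 0.02·(452, -75) = (-6.04, 3)
(s₂, t₂) = (-6.04, 3) − 0.02·(-4060.65728, -334.816) = (75.1731456, 9.69632)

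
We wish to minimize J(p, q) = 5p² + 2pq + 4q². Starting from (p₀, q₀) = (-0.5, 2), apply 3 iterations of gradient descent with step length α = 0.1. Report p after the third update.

∇J = (10p + 2q, 2p + 8q)
(p₁, q₁) = (-0.5, 2) − 0.1·(-1, 15) = (-0.4, 0.5)
(p₂, q₂) = (-0.4, 0.5) − 0.1·(-3, 3.2) = (-0.1, 0.18)
(p₃, q₃) = (-0.1, 0.18) − 0.1·(-0.64, 1.24) = (-0.036, 0.056)
p = -0.036

-0.036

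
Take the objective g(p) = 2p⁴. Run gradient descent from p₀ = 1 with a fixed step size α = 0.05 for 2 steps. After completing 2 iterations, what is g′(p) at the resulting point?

1.083839643648

g′(p) = 8p³
p₁ = 1 − 0.05·8 = 0.6
p₂ = 0.6 − 0.05·1.728 = 0.5136
g′(p) at (0.5136) = 1.083839643648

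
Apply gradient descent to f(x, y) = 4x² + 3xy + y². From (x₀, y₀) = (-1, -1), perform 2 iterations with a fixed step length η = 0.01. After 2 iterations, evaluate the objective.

∇f = (8x + 3y, 3x + 2y)
(x₁, y₁) = (-1, -1) − 0.01·(-11, -5) = (-0.89, -0.95)
(x₂, y₂) = (-0.89, -0.95) − 0.01·(-9.97, -4.57) = (-0.7903, -0.9043)
f(-0.7903, -0.9043) = 5.46005972

5.46005972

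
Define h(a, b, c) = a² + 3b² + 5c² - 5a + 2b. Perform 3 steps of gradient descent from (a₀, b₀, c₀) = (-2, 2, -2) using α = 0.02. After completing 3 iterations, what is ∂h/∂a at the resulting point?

-7.962624

∇h = (2a - 5, 6b + 2, 10c)
Step 1: at (-2, 2, -2), ∇h = (-9, 14, -20) → (-2, 2, -2) − 0.02·(-9, 14, -20) = (-1.82, 1.72, -1.6)
Step 2: at (-1.82, 1.72, -1.6), ∇h = (-8.64, 12.32, -16) → (-1.82, 1.72, -1.6) − 0.02·(-8.64, 12.32, -16) = (-1.6472, 1.4736, -1.28)
Step 3: at (-1.6472, 1.4736, -1.28), ∇h = (-8.2944, 10.8416, -12.8) → (-1.6472, 1.4736, -1.28) − 0.02·(-8.2944, 10.8416, -12.8) = (-1.481312, 1.256768, -1.024)
∂h/∂a at (-1.481312, 1.256768, -1.024) = -7.962624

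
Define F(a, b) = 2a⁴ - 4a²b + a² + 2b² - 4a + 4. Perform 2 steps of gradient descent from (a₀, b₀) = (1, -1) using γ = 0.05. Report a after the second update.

∇F = (8a³ - 8ab + 2a - 4, -4a² + 4b)
(a₁, b₁) = (1, -1) − 0.05·(14, -8) = (0.3, -0.6)
(a₂, b₂) = (0.3, -0.6) − 0.05·(-1.744, -2.76) = (0.3872, -0.462)
a = 0.3872

0.3872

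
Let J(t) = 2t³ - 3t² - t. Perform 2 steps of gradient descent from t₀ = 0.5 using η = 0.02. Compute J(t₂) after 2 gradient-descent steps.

J′(t) = 6t² - 6t - 1
t₁ = 0.5 − 0.02·(-2.5) = 0.55
t₂ = 0.55 − 0.02·(-2.485) = 0.5997
J(0.5997) = -1.247267946054

-1.247267946054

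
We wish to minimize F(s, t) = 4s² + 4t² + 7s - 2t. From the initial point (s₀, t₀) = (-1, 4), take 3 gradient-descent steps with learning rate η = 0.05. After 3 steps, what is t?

∇F = (8s + 7, 8t - 2)
Step 1: at (-1, 4), ∇F = (-1, 30) → (-1, 4) − 0.05·(-1, 30) = (-0.95, 2.5)
Step 2: at (-0.95, 2.5), ∇F = (-0.6, 18) → (-0.95, 2.5) − 0.05·(-0.6, 18) = (-0.92, 1.6)
Step 3: at (-0.92, 1.6), ∇F = (-0.36, 10.8) → (-0.92, 1.6) − 0.05·(-0.36, 10.8) = (-0.902, 1.06)
t = 1.06

1.06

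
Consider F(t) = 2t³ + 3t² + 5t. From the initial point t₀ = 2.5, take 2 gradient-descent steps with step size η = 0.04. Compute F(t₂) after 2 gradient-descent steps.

-0.278428925952

F′(t) = 6t² + 6t + 5
Step 1: F′(2.5) = 57.5; t₁ = 2.5 − 0.04·57.5 = 0.2
Step 2: F′(0.2) = 6.44; t₂ = 0.2 − 0.04·6.44 = -0.0576
F(-0.0576) = -0.278428925952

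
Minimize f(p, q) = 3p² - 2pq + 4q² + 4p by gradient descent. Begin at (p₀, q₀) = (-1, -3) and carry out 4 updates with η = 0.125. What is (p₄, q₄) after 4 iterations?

(-0.765625, -0.20703125)

∇f = (6p - 2q + 4, -2p + 8q)
Step 1: at (-1, -3), ∇f = (4, -22) → (-1, -3) − 0.125·(4, -22) = (-1.5, -0.25)
Step 2: at (-1.5, -0.25), ∇f = (-4.5, 1) → (-1.5, -0.25) − 0.125·(-4.5, 1) = (-0.9375, -0.375)
Step 3: at (-0.9375, -0.375), ∇f = (-0.875, -1.125) → (-0.9375, -0.375) − 0.125·(-0.875, -1.125) = (-0.828125, -0.234375)
Step 4: at (-0.828125, -0.234375), ∇f = (-0.5, -0.21875) → (-0.828125, -0.234375) − 0.125·(-0.5, -0.21875) = (-0.765625, -0.20703125)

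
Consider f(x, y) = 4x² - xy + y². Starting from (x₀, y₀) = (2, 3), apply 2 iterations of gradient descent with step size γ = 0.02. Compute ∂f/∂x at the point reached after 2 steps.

∇f = (8x - y, -x + 2y)
(x₁, y₁) = (2, 3) − 0.02·(13, 4) = (1.74, 2.92)
(x₂, y₂) = (1.74, 2.92) − 0.02·(11, 4.1) = (1.52, 2.838)
∂f/∂x at (1.52, 2.838) = 9.322

9.322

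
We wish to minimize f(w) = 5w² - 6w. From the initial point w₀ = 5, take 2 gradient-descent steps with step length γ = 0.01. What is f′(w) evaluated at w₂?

35.64

f′(w) = 10w - 6
w₁ = 5 − 0.01·44 = 4.56
w₂ = 4.56 − 0.01·39.6 = 4.164
f′(w) at (4.164) = 35.64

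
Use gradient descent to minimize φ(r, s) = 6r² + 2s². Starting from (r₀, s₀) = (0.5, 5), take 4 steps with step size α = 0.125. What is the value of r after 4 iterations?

∇φ = (12r, 4s)
Step 1: at (0.5, 5), ∇φ = (6, 20) → (0.5, 5) − 0.125·(6, 20) = (-0.25, 2.5)
Step 2: at (-0.25, 2.5), ∇φ = (-3, 10) → (-0.25, 2.5) − 0.125·(-3, 10) = (0.125, 1.25)
Step 3: at (0.125, 1.25), ∇φ = (1.5, 5) → (0.125, 1.25) − 0.125·(1.5, 5) = (-0.0625, 0.625)
Step 4: at (-0.0625, 0.625), ∇φ = (-0.75, 2.5) → (-0.0625, 0.625) − 0.125·(-0.75, 2.5) = (0.03125, 0.3125)
r = 0.03125

0.03125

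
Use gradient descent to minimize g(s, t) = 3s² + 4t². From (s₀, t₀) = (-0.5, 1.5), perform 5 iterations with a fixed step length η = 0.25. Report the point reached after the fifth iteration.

(0.015625, -1.5)

∇g = (6s, 8t)
(s₁, t₁) = (-0.5, 1.5) − 0.25·(-3, 12) = (0.25, -1.5)
(s₂, t₂) = (0.25, -1.5) − 0.25·(1.5, -12) = (-0.125, 1.5)
(s₃, t₃) = (-0.125, 1.5) − 0.25·(-0.75, 12) = (0.0625, -1.5)
(s₄, t₄) = (0.0625, -1.5) − 0.25·(0.375, -12) = (-0.03125, 1.5)
(s₅, t₅) = (-0.03125, 1.5) − 0.25·(-0.1875, 12) = (0.015625, -1.5)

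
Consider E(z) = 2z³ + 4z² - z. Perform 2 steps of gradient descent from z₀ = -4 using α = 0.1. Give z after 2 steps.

-65.614

E′(z) = 6z² + 8z - 1
z₁ = -4 − 0.1·63 = -10.3
z₂ = -10.3 − 0.1·553.14 = -65.614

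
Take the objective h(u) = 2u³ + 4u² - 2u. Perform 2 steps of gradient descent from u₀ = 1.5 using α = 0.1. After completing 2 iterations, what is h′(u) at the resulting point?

-4.2511265

h′(u) = 6u² + 8u - 2
u₁ = 1.5 − 0.1·23.5 = -0.85
u₂ = -0.85 − 0.1·(-4.465) = -0.4035
h′(u) at (-0.4035) = -4.2511265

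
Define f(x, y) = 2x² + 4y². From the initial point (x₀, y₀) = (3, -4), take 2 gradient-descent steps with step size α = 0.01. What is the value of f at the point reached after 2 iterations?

61.13738752

∇f = (4x, 8y)
Step 1: at (3, -4), ∇f = (12, -32) → (3, -4) − 0.01·(12, -32) = (2.88, -3.68)
Step 2: at (2.88, -3.68), ∇f = (11.52, -29.44) → (2.88, -3.68) − 0.01·(11.52, -29.44) = (2.7648, -3.3856)
f(2.7648, -3.3856) = 61.13738752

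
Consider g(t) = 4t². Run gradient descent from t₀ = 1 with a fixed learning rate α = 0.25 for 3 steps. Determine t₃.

g′(t) = 8t
Step 1: g′(1) = 8; t₁ = 1 − 0.25·8 = -1
Step 2: g′(-1) = -8; t₂ = -1 − 0.25·(-8) = 1
Step 3: g′(1) = 8; t₃ = 1 − 0.25·8 = -1

-1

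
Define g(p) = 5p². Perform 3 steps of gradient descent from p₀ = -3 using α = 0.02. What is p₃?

-1.536

g′(p) = 10p
p₁ = -3 − 0.02·(-30) = -2.4
p₂ = -2.4 − 0.02·(-24) = -1.92
p₃ = -1.92 − 0.02·(-19.2) = -1.536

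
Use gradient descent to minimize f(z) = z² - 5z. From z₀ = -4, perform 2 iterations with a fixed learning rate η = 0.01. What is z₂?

f′(z) = 2z - 5
z₁ = -4 − 0.01·(-13) = -3.87
z₂ = -3.87 − 0.01·(-12.74) = -3.7426

-3.7426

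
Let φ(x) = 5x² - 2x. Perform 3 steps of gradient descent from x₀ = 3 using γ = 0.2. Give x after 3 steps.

φ′(x) = 10x - 2
x₁ = 3 − 0.2·28 = -2.6
x₂ = -2.6 − 0.2·(-28) = 3
x₃ = 3 − 0.2·28 = -2.6

-2.6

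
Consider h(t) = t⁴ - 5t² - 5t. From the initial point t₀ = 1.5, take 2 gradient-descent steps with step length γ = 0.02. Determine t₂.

1.70954024

h′(t) = 4t³ - 10t - 5
Step 1: h′(1.5) = -6.5; t₁ = 1.5 − 0.02·(-6.5) = 1.63
Step 2: h′(1.63) = -3.977012; t₂ = 1.63 − 0.02·(-3.977012) = 1.70954024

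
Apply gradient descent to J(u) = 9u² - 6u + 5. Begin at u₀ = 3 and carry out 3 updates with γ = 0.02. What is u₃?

1.032384

J′(u) = 18u - 6
u₁ = 3 − 0.02·48 = 2.04
u₂ = 2.04 − 0.02·30.72 = 1.4256
u₃ = 1.4256 − 0.02·19.6608 = 1.032384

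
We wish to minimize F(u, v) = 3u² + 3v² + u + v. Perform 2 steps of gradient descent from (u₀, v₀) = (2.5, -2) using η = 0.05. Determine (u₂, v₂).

∇F = (6u + 1, 6v + 1)
Step 1: at (2.5, -2), ∇F = (16, -11) → (2.5, -2) − 0.05·(16, -11) = (1.7, -1.45)
Step 2: at (1.7, -1.45), ∇F = (11.2, -7.7) → (1.7, -1.45) − 0.05·(11.2, -7.7) = (1.14, -1.065)

(1.14, -1.065)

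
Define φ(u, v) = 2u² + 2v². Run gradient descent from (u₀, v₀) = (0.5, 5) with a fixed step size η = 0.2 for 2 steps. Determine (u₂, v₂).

(0.02, 0.2)

∇φ = (4u, 4v)
Step 1: at (0.5, 5), ∇φ = (2, 20) → (0.5, 5) − 0.2·(2, 20) = (0.1, 1)
Step 2: at (0.1, 1), ∇φ = (0.4, 4) → (0.1, 1) − 0.2·(0.4, 4) = (0.02, 0.2)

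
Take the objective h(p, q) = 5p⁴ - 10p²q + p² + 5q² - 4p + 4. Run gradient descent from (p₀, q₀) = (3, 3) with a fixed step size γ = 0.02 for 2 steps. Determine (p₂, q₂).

∇h = (20p³ - 20pq + 2p - 4, -10p² + 10q)
Step 1: at (3, 3), ∇h = (362, -60) → (3, 3) − 0.02·(362, -60) = (-4.24, 4.2)
Step 2: at (-4.24, 4.2), ∇h = (-1180.82048, -137.776) → (-4.24, 4.2) − 0.02·(-1180.82048, -137.776) = (19.3764096, 6.95552)

(19.3764096, 6.95552)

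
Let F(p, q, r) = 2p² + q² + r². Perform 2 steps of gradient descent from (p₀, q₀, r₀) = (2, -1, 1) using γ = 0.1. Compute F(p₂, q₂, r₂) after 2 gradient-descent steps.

1.856

∇F = (4p, 2q, 2r)
(p₁, q₁, r₁) = (2, -1, 1) − 0.1·(8, -2, 2) = (1.2, -0.8, 0.8)
(p₂, q₂, r₂) = (1.2, -0.8, 0.8) − 0.1·(4.8, -1.6, 1.6) = (0.72, -0.64, 0.64)
F(0.72, -0.64, 0.64) = 1.856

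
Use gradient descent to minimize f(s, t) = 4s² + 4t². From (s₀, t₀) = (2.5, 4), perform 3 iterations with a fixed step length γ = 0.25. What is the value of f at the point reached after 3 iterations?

89

∇f = (8s, 8t)
Step 1: at (2.5, 4), ∇f = (20, 32) → (2.5, 4) − 0.25·(20, 32) = (-2.5, -4)
Step 2: at (-2.5, -4), ∇f = (-20, -32) → (-2.5, -4) − 0.25·(-20, -32) = (2.5, 4)
Step 3: at (2.5, 4), ∇f = (20, 32) → (2.5, 4) − 0.25·(20, 32) = (-2.5, -4)
f(-2.5, -4) = 89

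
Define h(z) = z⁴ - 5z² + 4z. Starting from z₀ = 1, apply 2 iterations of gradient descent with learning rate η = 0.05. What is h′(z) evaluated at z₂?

h′(z) = 4z³ - 10z + 4
z₁ = 1 − 0.05·(-2) = 1.1
z₂ = 1.1 − 0.05·(-1.676) = 1.1838
h′(z) at (1.1838) = -1.202173870112

-1.202173870112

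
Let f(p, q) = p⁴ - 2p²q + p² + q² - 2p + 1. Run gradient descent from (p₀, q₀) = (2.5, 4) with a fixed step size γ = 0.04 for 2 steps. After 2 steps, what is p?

∇f = (4p³ - 4pq + 2p - 2, -2p² + 2q)
(p₁, q₁) = (2.5, 4) − 0.04·(25.5, -4.5) = (1.48, 4.18)
(p₂, q₂) = (1.48, 4.18) − 0.04·(-10.818432, 3.9792) = (1.91273728, 4.020832)
p = 1.91273728

1.91273728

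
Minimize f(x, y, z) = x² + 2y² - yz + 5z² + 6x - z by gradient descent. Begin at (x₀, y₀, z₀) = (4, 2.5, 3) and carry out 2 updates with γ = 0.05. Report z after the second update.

0.995

∇f = (2x + 6, 4y - z, -y + 10z - 1)
Step 1: at (4, 2.5, 3), ∇f = (14, 7, 26.5) → (4, 2.5, 3) − 0.05·(14, 7, 26.5) = (3.3, 2.15, 1.675)
Step 2: at (3.3, 2.15, 1.675), ∇f = (12.6, 6.925, 13.6) → (3.3, 2.15, 1.675) − 0.05·(12.6, 6.925, 13.6) = (2.67, 1.80375, 0.995)
z = 0.995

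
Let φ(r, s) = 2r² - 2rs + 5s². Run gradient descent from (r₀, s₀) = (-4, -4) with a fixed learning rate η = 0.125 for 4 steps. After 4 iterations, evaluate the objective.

0.51416015625

∇φ = (4r - 2s, -2r + 10s)
(r₁, s₁) = (-4, -4) − 0.125·(-8, -32) = (-3, 0)
(r₂, s₂) = (-3, 0) − 0.125·(-12, 6) = (-1.5, -0.75)
(r₃, s₃) = (-1.5, -0.75) − 0.125·(-4.5, -4.5) = (-0.9375, -0.1875)
(r₄, s₄) = (-0.9375, -0.1875) − 0.125·(-3.375, 0) = (-0.515625, -0.1875)
φ(-0.515625, -0.1875) = 0.51416015625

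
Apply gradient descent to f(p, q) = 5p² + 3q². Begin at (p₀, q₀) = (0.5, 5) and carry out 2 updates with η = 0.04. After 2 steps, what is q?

∇f = (10p, 6q)
Step 1: at (0.5, 5), ∇f = (5, 30) → (0.5, 5) − 0.04·(5, 30) = (0.3, 3.8)
Step 2: at (0.3, 3.8), ∇f = (3, 22.8) → (0.3, 3.8) − 0.04·(3, 22.8) = (0.18, 2.888)
q = 2.888

2.888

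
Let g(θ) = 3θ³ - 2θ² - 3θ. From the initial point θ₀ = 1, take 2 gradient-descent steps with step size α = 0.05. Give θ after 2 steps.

0.8655

g′(θ) = 9θ² - 4θ - 3
Step 1: g′(1) = 2; θ₁ = 1 − 0.05·2 = 0.9
Step 2: g′(0.9) = 0.69; θ₂ = 0.9 − 0.05·0.69 = 0.8655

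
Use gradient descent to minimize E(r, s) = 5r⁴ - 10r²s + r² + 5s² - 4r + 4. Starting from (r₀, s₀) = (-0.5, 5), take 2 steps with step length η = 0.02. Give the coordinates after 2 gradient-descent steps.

(-2.41885, 3.6045)

∇E = (20r³ - 20rs + 2r - 4, -10r² + 10s)
(r₁, s₁) = (-0.5, 5) − 0.02·(42.5, 47.5) = (-1.35, 4.05)
(r₂, s₂) = (-1.35, 4.05) − 0.02·(53.4425, 22.275) = (-2.41885, 3.6045)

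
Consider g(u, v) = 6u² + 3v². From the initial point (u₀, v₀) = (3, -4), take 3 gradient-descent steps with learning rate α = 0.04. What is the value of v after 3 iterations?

∇g = (12u, 6v)
Step 1: at (3, -4), ∇g = (36, -24) → (3, -4) − 0.04·(36, -24) = (1.56, -3.04)
Step 2: at (1.56, -3.04), ∇g = (18.72, -18.24) → (1.56, -3.04) − 0.04·(18.72, -18.24) = (0.8112, -2.3104)
Step 3: at (0.8112, -2.3104), ∇g = (9.7344, -13.8624) → (0.8112, -2.3104) − 0.04·(9.7344, -13.8624) = (0.421824, -1.755904)
v = -1.755904

-1.755904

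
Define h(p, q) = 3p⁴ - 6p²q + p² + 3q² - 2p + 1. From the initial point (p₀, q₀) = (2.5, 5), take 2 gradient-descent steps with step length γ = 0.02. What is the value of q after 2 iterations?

∇h = (12p³ - 12pq + 2p - 2, -6p² + 6q)
Step 1: at (2.5, 5), ∇h = (40.5, -7.5) → (2.5, 5) − 0.02·(40.5, -7.5) = (1.69, 5.15)
Step 2: at (1.69, 5.15), ∇h = (-45.140292, 13.7634) → (1.69, 5.15) − 0.02·(-45.140292, 13.7634) = (2.59280584, 4.874732)
q = 4.874732

4.874732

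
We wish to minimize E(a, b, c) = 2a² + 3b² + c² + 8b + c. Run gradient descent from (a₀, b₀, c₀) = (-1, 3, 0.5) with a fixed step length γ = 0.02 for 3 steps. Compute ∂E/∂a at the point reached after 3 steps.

∇E = (4a, 6b + 8, 2c + 1)
(a₁, b₁, c₁) = (-1, 3, 0.5) − 0.02·(-4, 26, 2) = (-0.92, 2.48, 0.46)
(a₂, b₂, c₂) = (-0.92, 2.48, 0.46) − 0.02·(-3.68, 22.88, 1.92) = (-0.8464, 2.0224, 0.4216)
(a₃, b₃, c₃) = (-0.8464, 2.0224, 0.4216) − 0.02·(-3.3856, 20.1344, 1.8432) = (-0.778688, 1.619712, 0.384736)
∂E/∂a at (-0.778688, 1.619712, 0.384736) = -3.114752

-3.114752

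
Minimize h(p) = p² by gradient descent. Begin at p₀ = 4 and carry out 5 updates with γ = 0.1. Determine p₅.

1.31072

h′(p) = 2p
p₁ = 4 − 0.1·8 = 3.2
p₂ = 3.2 − 0.1·6.4 = 2.56
p₃ = 2.56 − 0.1·5.12 = 2.048
p₄ = 2.048 − 0.1·4.096 = 1.6384
p₅ = 1.6384 − 0.1·3.2768 = 1.31072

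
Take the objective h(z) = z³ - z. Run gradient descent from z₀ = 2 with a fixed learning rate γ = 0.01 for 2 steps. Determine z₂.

1.792837

h′(z) = 3z² - 1
Step 1: h′(2) = 11; z₁ = 2 − 0.01·11 = 1.89
Step 2: h′(1.89) = 9.7163; z₂ = 1.89 − 0.01·9.7163 = 1.792837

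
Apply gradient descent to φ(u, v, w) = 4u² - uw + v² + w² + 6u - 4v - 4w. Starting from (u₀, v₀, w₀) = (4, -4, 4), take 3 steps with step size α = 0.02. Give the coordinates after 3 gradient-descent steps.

∇φ = (8u - w + 6, 2v - 4, -u + 2w - 4)
(u₁, v₁, w₁) = (4, -4, 4) − 0.02·(34, -12, 0) = (3.32, -3.76, 4)
(u₂, v₂, w₂) = (3.32, -3.76, 4) − 0.02·(28.56, -11.52, 0.68) = (2.7488, -3.5296, 3.9864)
(u₃, v₃, w₃) = (2.7488, -3.5296, 3.9864) − 0.02·(24.004, -11.0592, 1.224) = (2.26872, -3.308416, 3.96192)

(2.26872, -3.308416, 3.96192)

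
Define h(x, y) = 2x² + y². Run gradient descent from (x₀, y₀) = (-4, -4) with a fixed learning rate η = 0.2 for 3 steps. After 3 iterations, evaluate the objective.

∇h = (4x, 2y)
(x₁, y₁) = (-4, -4) − 0.2·(-16, -8) = (-0.8, -2.4)
(x₂, y₂) = (-0.8, -2.4) − 0.2·(-3.2, -4.8) = (-0.16, -1.44)
(x₃, y₃) = (-0.16, -1.44) − 0.2·(-0.64, -2.88) = (-0.032, -0.864)
h(-0.032, -0.864) = 0.748544

0.748544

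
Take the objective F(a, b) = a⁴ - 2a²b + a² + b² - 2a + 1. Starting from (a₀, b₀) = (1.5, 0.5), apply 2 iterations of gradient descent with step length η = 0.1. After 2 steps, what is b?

∇F = (4a³ - 4ab + 2a - 2, -2a² + 2b)
Step 1: at (1.5, 0.5), ∇F = (11.5, -3.5) → (1.5, 0.5) − 0.1·(11.5, -3.5) = (0.35, 0.85)
Step 2: at (0.35, 0.85), ∇F = (-2.3185, 1.455) → (0.35, 0.85) − 0.1·(-2.3185, 1.455) = (0.58185, 0.7045)
b = 0.7045

0.7045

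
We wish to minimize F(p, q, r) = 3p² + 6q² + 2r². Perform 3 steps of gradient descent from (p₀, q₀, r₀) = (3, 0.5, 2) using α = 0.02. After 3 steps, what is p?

∇F = (6p, 12q, 4r)
(p₁, q₁, r₁) = (3, 0.5, 2) − 0.02·(18, 6, 8) = (2.64, 0.38, 1.84)
(p₂, q₂, r₂) = (2.64, 0.38, 1.84) − 0.02·(15.84, 4.56, 7.36) = (2.3232, 0.2888, 1.6928)
(p₃, q₃, r₃) = (2.3232, 0.2888, 1.6928) − 0.02·(13.9392, 3.4656, 6.7712) = (2.044416, 0.219488, 1.557376)
p = 2.044416

2.044416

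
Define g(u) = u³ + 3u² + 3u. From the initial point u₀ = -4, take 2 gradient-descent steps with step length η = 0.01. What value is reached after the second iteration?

g′(u) = 3u² + 6u + 3
u₁ = -4 − 0.01·27 = -4.27
u₂ = -4.27 − 0.01·32.0787 = -4.590787

-4.590787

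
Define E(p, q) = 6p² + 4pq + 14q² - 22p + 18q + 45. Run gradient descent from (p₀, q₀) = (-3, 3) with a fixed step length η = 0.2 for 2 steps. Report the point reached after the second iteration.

∇E = (12p + 4q - 22, 4p + 28q + 18)
(p₁, q₁) = (-3, 3) − 0.2·(-46, 90) = (6.2, -15)
(p₂, q₂) = (6.2, -15) − 0.2·(-7.6, -377.2) = (7.72, 60.44)

(7.72, 60.44)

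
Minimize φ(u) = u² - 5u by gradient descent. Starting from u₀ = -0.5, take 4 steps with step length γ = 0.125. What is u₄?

φ′(u) = 2u - 5
Step 1: φ′(-0.5) = -6; u₁ = -0.5 − 0.125·(-6) = 0.25
Step 2: φ′(0.25) = -4.5; u₂ = 0.25 − 0.125·(-4.5) = 0.8125
Step 3: φ′(0.8125) = -3.375; u₃ = 0.8125 − 0.125·(-3.375) = 1.234375
Step 4: φ′(1.234375) = -2.53125; u₄ = 1.234375 − 0.125·(-2.53125) = 1.55078125

1.55078125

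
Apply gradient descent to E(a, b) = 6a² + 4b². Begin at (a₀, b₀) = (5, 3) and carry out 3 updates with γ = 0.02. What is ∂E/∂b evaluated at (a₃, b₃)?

14.224896

∇E = (12a, 8b)
(a₁, b₁) = (5, 3) − 0.02·(60, 24) = (3.8, 2.52)
(a₂, b₂) = (3.8, 2.52) − 0.02·(45.6, 20.16) = (2.888, 2.1168)
(a₃, b₃) = (2.888, 2.1168) − 0.02·(34.656, 16.9344) = (2.19488, 1.778112)
∂E/∂b at (2.19488, 1.778112) = 14.224896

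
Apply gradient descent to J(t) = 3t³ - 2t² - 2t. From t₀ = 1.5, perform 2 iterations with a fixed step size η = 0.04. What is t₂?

0.884364

J′(t) = 9t² - 4t - 2
Step 1: J′(1.5) = 12.25; t₁ = 1.5 − 0.04·12.25 = 1.01
Step 2: J′(1.01) = 3.1409; t₂ = 1.01 − 0.04·3.1409 = 0.884364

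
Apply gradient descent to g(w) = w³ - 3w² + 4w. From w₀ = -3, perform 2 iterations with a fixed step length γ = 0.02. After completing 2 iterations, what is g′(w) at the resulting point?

g′(w) = 3w² - 6w + 4
Step 1: g′(-3) = 49; w₁ = -3 − 0.02·49 = -3.98
Step 2: g′(-3.98) = 75.4012; w₂ = -3.98 − 0.02·75.4012 = -5.488024
g′(w) at (-5.488024) = 127.283366273728

127.283366273728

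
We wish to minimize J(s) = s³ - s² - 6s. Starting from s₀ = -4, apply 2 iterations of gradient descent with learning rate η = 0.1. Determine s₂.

-34.5

J′(s) = 3s² - 2s - 6
Step 1: J′(-4) = 50; s₁ = -4 − 0.1·50 = -9
Step 2: J′(-9) = 255; s₂ = -9 − 0.1·255 = -34.5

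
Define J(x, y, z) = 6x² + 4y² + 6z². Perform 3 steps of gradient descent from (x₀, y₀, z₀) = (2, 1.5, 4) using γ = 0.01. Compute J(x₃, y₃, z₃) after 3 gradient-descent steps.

61.185685426176

∇J = (12x, 8y, 12z)
Step 1: at (2, 1.5, 4), ∇J = (24, 12, 48) → (2, 1.5, 4) − 0.01·(24, 12, 48) = (1.76, 1.38, 3.52)
Step 2: at (1.76, 1.38, 3.52), ∇J = (21.12, 11.04, 42.24) → (1.76, 1.38, 3.52) − 0.01·(21.12, 11.04, 42.24) = (1.5488, 1.2696, 3.0976)
Step 3: at (1.5488, 1.2696, 3.0976), ∇J = (18.5856, 10.1568, 37.1712) → (1.5488, 1.2696, 3.0976) − 0.01·(18.5856, 10.1568, 37.1712) = (1.362944, 1.168032, 2.725888)
J(1.362944, 1.168032, 2.725888) = 61.185685426176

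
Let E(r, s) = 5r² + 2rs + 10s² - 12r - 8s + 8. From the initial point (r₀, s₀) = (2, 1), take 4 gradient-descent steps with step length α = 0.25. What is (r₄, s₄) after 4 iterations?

(49.8125, 238.5)

∇E = (10r + 2s - 12, 2r + 20s - 8)
Step 1: at (2, 1), ∇E = (10, 16) → (2, 1) − 0.25·(10, 16) = (-0.5, -3)
Step 2: at (-0.5, -3), ∇E = (-23, -69) → (-0.5, -3) − 0.25·(-23, -69) = (5.25, 14.25)
Step 3: at (5.25, 14.25), ∇E = (69, 287.5) → (5.25, 14.25) − 0.25·(69, 287.5) = (-12, -57.625)
Step 4: at (-12, -57.625), ∇E = (-247.25, -1184.5) → (-12, -57.625) − 0.25·(-247.25, -1184.5) = (49.8125, 238.5)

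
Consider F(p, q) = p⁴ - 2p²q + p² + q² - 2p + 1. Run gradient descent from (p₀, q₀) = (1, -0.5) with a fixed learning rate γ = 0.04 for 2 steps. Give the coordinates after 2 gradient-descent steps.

(0.66275584, -0.303392)

∇F = (4p³ - 4pq + 2p - 2, -2p² + 2q)
(p₁, q₁) = (1, -0.5) − 0.04·(6, -3) = (0.76, -0.38)
(p₂, q₂) = (0.76, -0.38) − 0.04·(2.431104, -1.9152) = (0.66275584, -0.303392)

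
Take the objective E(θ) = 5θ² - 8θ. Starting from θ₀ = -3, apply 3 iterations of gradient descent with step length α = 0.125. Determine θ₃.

0.859375

E′(θ) = 10θ - 8
Step 1: E′(-3) = -38; θ₁ = -3 − 0.125·(-38) = 1.75
Step 2: E′(1.75) = 9.5; θ₂ = 1.75 − 0.125·9.5 = 0.5625
Step 3: E′(0.5625) = -2.375; θ₃ = 0.5625 − 0.125·(-2.375) = 0.859375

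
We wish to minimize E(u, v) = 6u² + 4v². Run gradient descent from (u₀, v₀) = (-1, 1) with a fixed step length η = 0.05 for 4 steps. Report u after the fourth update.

-0.0256

∇E = (12u, 8v)
(u₁, v₁) = (-1, 1) − 0.05·(-12, 8) = (-0.4, 0.6)
(u₂, v₂) = (-0.4, 0.6) − 0.05·(-4.8, 4.8) = (-0.16, 0.36)
(u₃, v₃) = (-0.16, 0.36) − 0.05·(-1.92, 2.88) = (-0.064, 0.216)
(u₄, v₄) = (-0.064, 0.216) − 0.05·(-0.768, 1.728) = (-0.0256, 0.1296)
u = -0.0256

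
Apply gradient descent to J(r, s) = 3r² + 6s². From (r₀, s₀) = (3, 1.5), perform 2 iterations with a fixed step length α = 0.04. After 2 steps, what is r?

1.7328

∇J = (6r, 12s)
Step 1: at (3, 1.5), ∇J = (18, 18) → (3, 1.5) − 0.04·(18, 18) = (2.28, 0.78)
Step 2: at (2.28, 0.78), ∇J = (13.68, 9.36) → (2.28, 0.78) − 0.04·(13.68, 9.36) = (1.7328, 0.4056)
r = 1.7328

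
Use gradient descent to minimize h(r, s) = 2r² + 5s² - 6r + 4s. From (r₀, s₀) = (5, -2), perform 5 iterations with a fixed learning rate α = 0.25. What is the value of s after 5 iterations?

11.75

∇h = (4r - 6, 10s + 4)
Step 1: at (5, -2), ∇h = (14, -16) → (5, -2) − 0.25·(14, -16) = (1.5, 2)
Step 2: at (1.5, 2), ∇h = (0, 24) → (1.5, 2) − 0.25·(0, 24) = (1.5, -4)
Step 3: at (1.5, -4), ∇h = (0, -36) → (1.5, -4) − 0.25·(0, -36) = (1.5, 5)
Step 4: at (1.5, 5), ∇h = (0, 54) → (1.5, 5) − 0.25·(0, 54) = (1.5, -8.5)
Step 5: at (1.5, -8.5), ∇h = (0, -81) → (1.5, -8.5) − 0.25·(0, -81) = (1.5, 11.75)
s = 11.75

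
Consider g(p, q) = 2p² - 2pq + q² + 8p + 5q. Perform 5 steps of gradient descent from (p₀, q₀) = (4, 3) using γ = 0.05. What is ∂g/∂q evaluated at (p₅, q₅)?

6.82938

∇g = (4p - 2q + 8, -2p + 2q + 5)
Step 1: at (4, 3), ∇g = (18, 3) → (4, 3) − 0.05·(18, 3) = (3.1, 2.85)
Step 2: at (3.1, 2.85), ∇g = (14.7, 4.5) → (3.1, 2.85) − 0.05·(14.7, 4.5) = (2.365, 2.625)
Step 3: at (2.365, 2.625), ∇g = (12.21, 5.52) → (2.365, 2.625) − 0.05·(12.21, 5.52) = (1.7545, 2.349)
Step 4: at (1.7545, 2.349), ∇g = (10.32, 6.189) → (1.7545, 2.349) − 0.05·(10.32, 6.189) = (1.2385, 2.03955)
Step 5: at (1.2385, 2.03955), ∇g = (8.8749, 6.6021) → (1.2385, 2.03955) − 0.05·(8.8749, 6.6021) = (0.794755, 1.709445)
∂g/∂q at (0.794755, 1.709445) = 6.82938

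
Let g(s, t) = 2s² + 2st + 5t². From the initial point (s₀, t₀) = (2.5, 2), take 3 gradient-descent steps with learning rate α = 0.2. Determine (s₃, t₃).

∇g = (4s + 2t, 2s + 10t)
(s₁, t₁) = (2.5, 2) − 0.2·(14, 25) = (-0.3, -3)
(s₂, t₂) = (-0.3, -3) − 0.2·(-7.2, -30.6) = (1.14, 3.12)
(s₃, t₃) = (1.14, 3.12) − 0.2·(10.8, 33.48) = (-1.02, -3.576)

(-1.02, -3.576)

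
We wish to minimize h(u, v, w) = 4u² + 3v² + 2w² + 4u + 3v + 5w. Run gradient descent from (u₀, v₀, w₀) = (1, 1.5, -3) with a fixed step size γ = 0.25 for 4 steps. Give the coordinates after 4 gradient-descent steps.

∇h = (8u + 4, 6v + 3, 4w + 5)
(u₁, v₁, w₁) = (1, 1.5, -3) − 0.25·(12, 12, -7) = (-2, -1.5, -1.25)
(u₂, v₂, w₂) = (-2, -1.5, -1.25) − 0.25·(-12, -6, 0) = (1, 0, -1.25)
(u₃, v₃, w₃) = (1, 0, -1.25) − 0.25·(12, 3, 0) = (-2, -0.75, -1.25)
(u₄, v₄, w₄) = (-2, -0.75, -1.25) − 0.25·(-12, -1.5, 0) = (1, -0.375, -1.25)

(1, -0.375, -1.25)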